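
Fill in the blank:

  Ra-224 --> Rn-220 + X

alpha particle

Conserve mass number: 224 = 220 + A, so A = 4.
Conserve atomic number: 88 = 86 + Z, so Z = 2.
A = 4 and Z = 2 is He-4 — an alpha particle.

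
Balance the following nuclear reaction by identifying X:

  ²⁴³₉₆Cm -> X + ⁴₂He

Pu-239

Conserve mass number: 243 = A + 4, so A = 239.
Conserve atomic number: 96 = Z + 2, so Z = 94.
Z = 94 is plutonium, so the species is ²³⁹₉₄Pu.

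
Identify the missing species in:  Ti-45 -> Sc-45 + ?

positron

Conserve mass number: 45 = 45 + A, so A = 0.
Conserve atomic number: 22 = 21 + Z, so Z = 1.
A = 0 and Z = 1 is e⁺ — a positron.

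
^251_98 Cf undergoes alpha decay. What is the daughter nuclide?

Alpha decay: mass number changes by -4, atomic number by -2.
A: 251 − 4 = 247; Z: 98 − 2 = 96.
Z = 96 is curium, so the daughter is ^247_96 Cm.

Cm-247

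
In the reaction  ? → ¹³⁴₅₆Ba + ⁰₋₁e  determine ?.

Conserve mass number: A = 134 + 0, so A = 134.
Conserve atomic number: Z = 56 − 1, so Z = 55.
Z = 55 is caesium, so the species is ¹³⁴₅₅Cs.

Cs-134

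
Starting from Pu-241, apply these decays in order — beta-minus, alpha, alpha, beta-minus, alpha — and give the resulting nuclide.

Th-229

Start: (A, Z) = (241, 94).
After β⁻: (241, 95).
After α: (237, 93).
After α: (233, 91).
After β⁻: (233, 92).
After α: (229, 90).
Z = 90 is thorium.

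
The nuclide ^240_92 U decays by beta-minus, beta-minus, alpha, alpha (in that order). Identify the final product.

Th-232

Start: (A, Z) = (240, 92).
After β⁻: (240, 93).
After β⁻: (240, 94).
After α: (236, 92).
After α: (232, 90).
Z = 90 is thorium.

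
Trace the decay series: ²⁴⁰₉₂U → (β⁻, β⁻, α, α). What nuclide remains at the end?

Th-232

Start: (A, Z) = (240, 92).
After β⁻: (240, 93).
After β⁻: (240, 94).
After α: (236, 92).
After α: (232, 90).
Z = 90 is thorium.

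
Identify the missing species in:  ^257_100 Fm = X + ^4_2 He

Cf-253

Conserve mass number: 257 = A + 4, so A = 253.
Conserve atomic number: 100 = Z + 2, so Z = 98.
Z = 98 is californium, so the species is ^253_98 Cf.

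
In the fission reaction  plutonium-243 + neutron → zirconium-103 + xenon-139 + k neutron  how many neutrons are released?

2

Conserve mass number: 244 = 103 + 139 + k, so k = 244 − 242 = 2.
Check atomic number: 94 = 40 + 54 + 0 = 94. ✓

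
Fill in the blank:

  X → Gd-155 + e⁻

Conserve mass number: A = 155 + 0, so A = 155.
Conserve atomic number: Z = 64 − 1, so Z = 63.
Z = 63 is europium, so the species is Eu-155.

Eu-155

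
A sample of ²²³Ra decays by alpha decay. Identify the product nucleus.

Alpha decay: mass number changes by -4, atomic number by -2.
A: 223 − 4 = 219; Z: 88 − 2 = 86.
Z = 86 is radon, so the daughter is ²¹⁹Rn.

Rn-219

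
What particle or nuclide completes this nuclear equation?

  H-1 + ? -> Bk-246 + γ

Conserve mass number: 1 + A = 246 + 0, so A = 245.
Conserve atomic number: 1 + Z = 97 + 0, so Z = 96.
Z = 96 is curium, so the species is Cm-245.

Cm-245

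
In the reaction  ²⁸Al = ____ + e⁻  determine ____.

Si-28

Conserve mass number: 28 = A + 0, so A = 28.
Conserve atomic number: 13 = Z − 1, so Z = 14.
Z = 14 is silicon, so the species is ²⁸Si.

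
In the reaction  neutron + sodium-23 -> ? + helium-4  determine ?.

F-20

Conserve mass number: 1 + 23 = A + 4, so A = 20.
Conserve atomic number: 0 + 11 = Z + 2, so Z = 9.
Z = 9 is fluorine, so the species is fluorine-20.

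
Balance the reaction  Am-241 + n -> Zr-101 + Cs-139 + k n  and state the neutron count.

Conserve mass number: 242 = 101 + 139 + k, so k = 242 − 240 = 2.
Check atomic number: 95 = 40 + 55 + 0 = 95. ✓

2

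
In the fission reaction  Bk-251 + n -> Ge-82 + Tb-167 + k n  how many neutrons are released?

Conserve mass number: 252 = 82 + 167 + k, so k = 252 − 249 = 3.
Check atomic number: 97 = 32 + 65 + 0 = 97. ✓

3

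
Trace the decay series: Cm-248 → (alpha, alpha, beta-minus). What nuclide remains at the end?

Np-240

Start: (A, Z) = (248, 96).
After α: (244, 94).
After α: (240, 92).
After β⁻: (240, 93).
Z = 93 is neptunium.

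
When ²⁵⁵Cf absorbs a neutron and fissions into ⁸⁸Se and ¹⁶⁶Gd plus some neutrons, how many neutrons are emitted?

2

Conserve mass number: 256 = 88 + 166 + k, so k = 256 − 254 = 2.
Check atomic number: 98 = 34 + 64 + 0 = 98. ✓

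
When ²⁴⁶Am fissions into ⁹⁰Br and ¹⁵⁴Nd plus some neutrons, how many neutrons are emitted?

2

Conserve mass number: 246 = 90 + 154 + k, so k = 246 − 244 = 2.
Check atomic number: 95 = 35 + 60 + 0 = 95. ✓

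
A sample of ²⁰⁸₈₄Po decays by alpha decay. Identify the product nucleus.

Pb-204

Alpha decay: mass number changes by -4, atomic number by -2.
A: 208 − 4 = 204; Z: 84 − 2 = 82.
Z = 82 is lead, so the daughter is ²⁰⁴₈₂Pb.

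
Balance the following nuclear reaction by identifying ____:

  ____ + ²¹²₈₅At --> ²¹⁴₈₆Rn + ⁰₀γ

deuteron

Conserve mass number: A + 212 = 214 + 0, so A = 2.
Conserve atomic number: Z + 85 = 86 + 0, so Z = 1.
A = 2 and Z = 1 is ²₁H — a deuteron.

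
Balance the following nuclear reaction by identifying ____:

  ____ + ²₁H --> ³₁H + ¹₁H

deuteron

Conserve mass number: A + 2 = 3 + 1, so A = 2.
Conserve atomic number: Z + 1 = 1 + 1, so Z = 1.
A = 2 and Z = 1 is ²₁H — a deuteron.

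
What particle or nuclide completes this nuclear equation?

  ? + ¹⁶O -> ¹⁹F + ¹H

Conserve mass number: A + 16 = 19 + 1, so A = 4.
Conserve atomic number: Z + 8 = 9 + 1, so Z = 2.
A = 4 and Z = 2 is ⁴He — an alpha particle.

alpha particle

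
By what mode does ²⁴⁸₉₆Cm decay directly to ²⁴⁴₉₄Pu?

alpha decay

ΔA = 244 − 248 = -4; ΔZ = 94 − 96 = -2.
A drops by 4 and Z drops by 2 — the signature of alpha emission.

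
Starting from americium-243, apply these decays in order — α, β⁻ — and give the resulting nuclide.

Pu-239

Start: (A, Z) = (243, 95).
After α: (239, 93).
After β⁻: (239, 94).
Z = 94 is plutonium.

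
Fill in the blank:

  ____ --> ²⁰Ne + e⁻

Conserve mass number: A = 20 + 0, so A = 20.
Conserve atomic number: Z = 10 − 1, so Z = 9.
Z = 9 is fluorine, so the species is ²⁰F.

F-20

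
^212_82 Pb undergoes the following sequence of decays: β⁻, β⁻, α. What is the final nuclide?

Pb-208

Start: (A, Z) = (212, 82).
After β⁻: (212, 83).
After β⁻: (212, 84).
After α: (208, 82).
Z = 82 is lead.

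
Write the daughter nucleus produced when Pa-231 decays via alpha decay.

Ac-227

Alpha decay: mass number changes by -4, atomic number by -2.
A: 231 − 4 = 227; Z: 91 − 2 = 89.
Z = 89 is actinium, so the daughter is Ac-227.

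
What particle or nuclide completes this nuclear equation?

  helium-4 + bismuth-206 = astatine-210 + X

gamma ray

Conserve mass number: 4 + 206 = 210 + A, so A = 0.
Conserve atomic number: 2 + 83 = 85 + Z, so Z = 0.
A = 0 and Z = 0 is γ — a gamma ray.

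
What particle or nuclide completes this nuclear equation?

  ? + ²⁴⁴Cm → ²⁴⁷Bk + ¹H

Conserve mass number: A + 244 = 247 + 1, so A = 4.
Conserve atomic number: Z + 96 = 97 + 1, so Z = 2.
A = 4 and Z = 2 is ⁴He — an alpha particle.

alpha particle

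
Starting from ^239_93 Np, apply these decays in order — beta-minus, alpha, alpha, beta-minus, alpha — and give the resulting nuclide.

Ac-227

Start: (A, Z) = (239, 93).
After β⁻: (239, 94).
After α: (235, 92).
After α: (231, 90).
After β⁻: (231, 91).
After α: (227, 89).
Z = 89 is actinium.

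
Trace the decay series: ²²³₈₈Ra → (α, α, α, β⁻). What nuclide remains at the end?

Start: (A, Z) = (223, 88).
After α: (219, 86).
After α: (215, 84).
After α: (211, 82).
After β⁻: (211, 83).
Z = 83 is bismuth.

Bi-211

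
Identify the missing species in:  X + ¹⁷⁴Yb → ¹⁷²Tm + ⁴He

Conserve mass number: A + 174 = 172 + 4, so A = 2.
Conserve atomic number: Z + 70 = 69 + 2, so Z = 1.
A = 2 and Z = 1 is ²H — a deuteron.

deuteron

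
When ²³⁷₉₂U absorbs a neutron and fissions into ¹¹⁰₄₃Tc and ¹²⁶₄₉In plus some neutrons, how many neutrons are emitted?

Conserve mass number: 238 = 110 + 126 + k, so k = 238 − 236 = 2.
Check atomic number: 92 = 43 + 49 + 0 = 92. ✓

2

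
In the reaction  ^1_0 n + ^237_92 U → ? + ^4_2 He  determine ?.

Conserve mass number: 1 + 237 = A + 4, so A = 234.
Conserve atomic number: 0 + 92 = Z + 2, so Z = 90.
Z = 90 is thorium, so the species is ^234_90 Th.

Th-234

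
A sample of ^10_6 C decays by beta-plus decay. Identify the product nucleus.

Beta-plus decay: mass number changes by +0, atomic number by -1.
A: 10 = 10; Z: 6 − 1 = 5.
Z = 5 is boron, so the daughter is ^10_5 B.

B-10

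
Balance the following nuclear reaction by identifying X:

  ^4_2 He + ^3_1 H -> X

Li-7

Conserve mass number: 4 + 3 = A, so A = 7.
Conserve atomic number: 2 + 1 = Z, so Z = 3.
Z = 3 is lithium, so the species is ^7_3 Li.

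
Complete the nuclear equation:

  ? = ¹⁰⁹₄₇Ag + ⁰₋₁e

Conserve mass number: A = 109 + 0, so A = 109.
Conserve atomic number: Z = 47 − 1, so Z = 46.
Z = 46 is palladium, so the species is ¹⁰⁹₄₆Pd.

Pd-109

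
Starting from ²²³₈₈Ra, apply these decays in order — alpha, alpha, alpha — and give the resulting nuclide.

Pb-211

Start: (A, Z) = (223, 88).
After α: (219, 86).
After α: (215, 84).
After α: (211, 82).
Z = 82 is lead.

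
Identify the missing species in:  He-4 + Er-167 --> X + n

Conserve mass number: 4 + 167 = A + 1, so A = 170.
Conserve atomic number: 2 + 68 = Z + 0, so Z = 70.
Z = 70 is ytterbium, so the species is Yb-170.

Yb-170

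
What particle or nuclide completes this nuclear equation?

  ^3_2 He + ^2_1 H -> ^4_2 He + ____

proton

Conserve mass number: 3 + 2 = 4 + A, so A = 1.
Conserve atomic number: 2 + 1 = 2 + Z, so Z = 1.
A = 1 and Z = 1 is ^1_1 H — a proton.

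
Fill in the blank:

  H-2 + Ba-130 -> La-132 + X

gamma ray

Conserve mass number: 2 + 130 = 132 + A, so A = 0.
Conserve atomic number: 1 + 56 = 57 + Z, so Z = 0.
A = 0 and Z = 0 is γ — a gamma ray.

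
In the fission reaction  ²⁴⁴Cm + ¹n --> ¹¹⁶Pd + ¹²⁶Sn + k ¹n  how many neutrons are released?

Conserve mass number: 245 = 116 + 126 + k, so k = 245 − 242 = 3.
Check atomic number: 96 = 46 + 50 + 0 = 96. ✓

3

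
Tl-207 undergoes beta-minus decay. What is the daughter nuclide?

Pb-207

Beta-minus decay: mass number changes by +0, atomic number by +1.
A: 207 = 207; Z: 81 + 1 = 82.
Z = 82 is lead, so the daughter is Pb-207.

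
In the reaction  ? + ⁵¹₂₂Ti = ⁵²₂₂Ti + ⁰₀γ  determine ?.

Conserve mass number: A + 51 = 52 + 0, so A = 1.
Conserve atomic number: Z + 22 = 22 + 0, so Z = 0.
A = 1 and Z = 0 is ¹₀n — a neutron.

neutron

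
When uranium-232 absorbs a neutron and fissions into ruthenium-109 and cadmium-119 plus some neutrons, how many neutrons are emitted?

5

Conserve mass number: 233 = 109 + 119 + k, so k = 233 − 228 = 5.
Check atomic number: 92 = 44 + 48 + 0 = 92. ✓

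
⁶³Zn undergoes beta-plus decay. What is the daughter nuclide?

Beta-plus decay: mass number changes by +0, atomic number by -1.
A: 63 = 63; Z: 30 − 1 = 29.
Z = 29 is copper, so the daughter is ⁶³Cu.

Cu-63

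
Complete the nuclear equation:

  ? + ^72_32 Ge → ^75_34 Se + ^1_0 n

Conserve mass number: A + 72 = 75 + 1, so A = 4.
Conserve atomic number: Z + 32 = 34 + 0, so Z = 2.
A = 4 and Z = 2 is ^4_2 He — an alpha particle.

alpha particle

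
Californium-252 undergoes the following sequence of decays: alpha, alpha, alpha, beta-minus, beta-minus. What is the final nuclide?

Pu-240

Start: (A, Z) = (252, 98).
After α: (248, 96).
After α: (244, 94).
After α: (240, 92).
After β⁻: (240, 93).
After β⁻: (240, 94).
Z = 94 is plutonium.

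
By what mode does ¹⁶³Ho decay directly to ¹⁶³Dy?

beta-plus decay or electron capture

ΔA = 163 − 163 = 0; ΔZ = 66 − 67 = -1.
A is unchanged and Z drops by 1 — a proton has become a neutron (β⁺ emission or electron capture).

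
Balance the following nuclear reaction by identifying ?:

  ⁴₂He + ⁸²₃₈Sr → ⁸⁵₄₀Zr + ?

neutron

Conserve mass number: 4 + 82 = 85 + A, so A = 1.
Conserve atomic number: 2 + 38 = 40 + Z, so Z = 0.
A = 1 and Z = 0 is ¹₀n — a neutron.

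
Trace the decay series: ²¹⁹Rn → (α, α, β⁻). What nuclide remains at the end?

Start: (A, Z) = (219, 86).
After α: (215, 84).
After α: (211, 82).
After β⁻: (211, 83).
Z = 83 is bismuth.

Bi-211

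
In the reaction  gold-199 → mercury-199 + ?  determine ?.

beta-minus particle

Conserve mass number: 199 = 199 + A, so A = 0.
Conserve atomic number: 79 = 80 + Z, so Z = -1.
A = 0 and Z = -1 is e⁻ — a beta-minus particle.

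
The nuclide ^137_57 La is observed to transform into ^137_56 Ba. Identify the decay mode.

ΔA = 137 − 137 = 0; ΔZ = 56 − 57 = -1.
A is unchanged and Z drops by 1 — a proton has become a neutron (β⁺ emission or electron capture).

beta-plus decay or electron capture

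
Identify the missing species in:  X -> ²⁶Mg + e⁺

Al-26

Conserve mass number: A = 26 + 0, so A = 26.
Conserve atomic number: Z = 12 + 1, so Z = 13.
Z = 13 is aluminium, so the species is ²⁶Al.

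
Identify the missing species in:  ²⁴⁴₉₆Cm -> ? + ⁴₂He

Pu-240

Conserve mass number: 244 = A + 4, so A = 240.
Conserve atomic number: 96 = Z + 2, so Z = 94.
Z = 94 is plutonium, so the species is ²⁴⁰₉₄Pu.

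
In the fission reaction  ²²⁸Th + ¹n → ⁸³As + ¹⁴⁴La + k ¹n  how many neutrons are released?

Conserve mass number: 229 = 83 + 144 + k, so k = 229 − 227 = 2.
Check atomic number: 90 = 33 + 57 + 0 = 90. ✓

2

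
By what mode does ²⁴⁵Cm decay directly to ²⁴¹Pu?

alpha decay

ΔA = 241 − 245 = -4; ΔZ = 94 − 96 = -2.
A drops by 4 and Z drops by 2 — the signature of alpha emission.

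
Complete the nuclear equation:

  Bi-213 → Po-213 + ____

Conserve mass number: 213 = 213 + A, so A = 0.
Conserve atomic number: 83 = 84 + Z, so Z = -1.
A = 0 and Z = -1 is e⁻ — a beta-minus particle.

beta-minus particle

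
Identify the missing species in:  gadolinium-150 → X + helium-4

Sm-146

Conserve mass number: 150 = A + 4, so A = 146.
Conserve atomic number: 64 = Z + 2, so Z = 62.
Z = 62 is samarium, so the species is samarium-146.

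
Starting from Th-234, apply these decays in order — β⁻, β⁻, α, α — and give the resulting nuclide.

Ra-226

Start: (A, Z) = (234, 90).
After β⁻: (234, 91).
After β⁻: (234, 92).
After α: (230, 90).
After α: (226, 88).
Z = 88 is radium.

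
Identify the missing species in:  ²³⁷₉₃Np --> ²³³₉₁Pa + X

alpha particle

Conserve mass number: 237 = 233 + A, so A = 4.
Conserve atomic number: 93 = 91 + Z, so Z = 2.
A = 4 and Z = 2 is ⁴₂He — an alpha particle.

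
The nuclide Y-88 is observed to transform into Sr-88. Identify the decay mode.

beta-plus decay or electron capture

ΔA = 88 − 88 = 0; ΔZ = 38 − 39 = -1.
A is unchanged and Z drops by 1 — a proton has become a neutron (β⁺ emission or electron capture).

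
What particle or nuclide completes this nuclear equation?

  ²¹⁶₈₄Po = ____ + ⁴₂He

Conserve mass number: 216 = A + 4, so A = 212.
Conserve atomic number: 84 = Z + 2, so Z = 82.
Z = 82 is lead, so the species is ²¹²₈₂Pb.

Pb-212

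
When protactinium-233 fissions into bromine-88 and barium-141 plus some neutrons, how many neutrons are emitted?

Conserve mass number: 233 = 88 + 141 + k, so k = 233 − 229 = 4.
Check atomic number: 91 = 35 + 56 + 0 = 91. ✓

4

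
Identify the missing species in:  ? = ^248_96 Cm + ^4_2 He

Conserve mass number: A = 248 + 4, so A = 252.
Conserve atomic number: Z = 96 + 2, so Z = 98.
Z = 98 is californium, so the species is ^252_98 Cf.

Cf-252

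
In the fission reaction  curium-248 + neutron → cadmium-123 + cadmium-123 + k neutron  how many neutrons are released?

3

Conserve mass number: 249 = 123 + 123 + k, so k = 249 − 246 = 3.
Check atomic number: 96 = 48 + 48 + 0 = 96. ✓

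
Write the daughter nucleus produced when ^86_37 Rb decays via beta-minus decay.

Beta-minus decay: mass number changes by +0, atomic number by +1.
A: 86 = 86; Z: 37 + 1 = 38.
Z = 38 is strontium, so the daughter is ^86_38 Sr.

Sr-86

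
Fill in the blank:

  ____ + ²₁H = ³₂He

proton

Conserve mass number: A + 2 = 3, so A = 1.
Conserve atomic number: Z + 1 = 2, so Z = 1.
A = 1 and Z = 1 is ¹₁H — a proton.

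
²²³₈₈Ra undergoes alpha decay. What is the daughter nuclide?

Alpha decay: mass number changes by -4, atomic number by -2.
A: 223 − 4 = 219; Z: 88 − 2 = 86.
Z = 86 is radon, so the daughter is ²¹⁹₈₆Rn.

Rn-219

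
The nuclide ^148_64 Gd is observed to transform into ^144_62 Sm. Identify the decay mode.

ΔA = 144 − 148 = -4; ΔZ = 62 − 64 = -2.
A drops by 4 and Z drops by 2 — the signature of alpha emission.

alpha decay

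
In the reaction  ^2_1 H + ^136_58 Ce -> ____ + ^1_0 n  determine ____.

Pr-137

Conserve mass number: 2 + 136 = A + 1, so A = 137.
Conserve atomic number: 1 + 58 = Z + 0, so Z = 59.
Z = 59 is praseodymium, so the species is ^137_59 Pr.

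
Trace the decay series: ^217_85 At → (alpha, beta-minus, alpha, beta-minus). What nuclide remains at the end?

Start: (A, Z) = (217, 85).
After α: (213, 83).
After β⁻: (213, 84).
After α: (209, 82).
After β⁻: (209, 83).
Z = 83 is bismuth.

Bi-209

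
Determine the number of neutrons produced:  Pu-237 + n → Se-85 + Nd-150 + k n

3

Conserve mass number: 238 = 85 + 150 + k, so k = 238 − 235 = 3.
Check atomic number: 94 = 34 + 60 + 0 = 94. ✓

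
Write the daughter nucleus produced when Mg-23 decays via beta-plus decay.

Na-23

Beta-plus decay: mass number changes by +0, atomic number by -1.
A: 23 = 23; Z: 12 − 1 = 11.
Z = 11 is sodium, so the daughter is Na-23.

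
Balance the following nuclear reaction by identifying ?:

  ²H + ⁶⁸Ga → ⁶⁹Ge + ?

Conserve mass number: 2 + 68 = 69 + A, so A = 1.
Conserve atomic number: 1 + 31 = 32 + Z, so Z = 0.
A = 1 and Z = 0 is ¹n — a neutron.

neutron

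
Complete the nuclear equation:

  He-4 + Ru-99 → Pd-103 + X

Conserve mass number: 4 + 99 = 103 + A, so A = 0.
Conserve atomic number: 2 + 44 = 46 + Z, so Z = 0.
A = 0 and Z = 0 is γ — a gamma ray.

gamma ray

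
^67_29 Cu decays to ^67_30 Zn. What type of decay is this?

beta-minus decay

ΔA = 67 − 67 = 0; ΔZ = 30 − 29 = +1.
A is unchanged and Z rises by 1 — a neutron has become a proton (β⁻ decay).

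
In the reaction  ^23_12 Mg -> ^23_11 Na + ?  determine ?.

Conserve mass number: 23 = 23 + A, so A = 0.
Conserve atomic number: 12 = 11 + Z, so Z = 1.
A = 0 and Z = 1 is ^0_1 e — a positron.

positron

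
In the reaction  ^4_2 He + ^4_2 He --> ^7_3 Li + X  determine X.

Conserve mass number: 4 + 4 = 7 + A, so A = 1.
Conserve atomic number: 2 + 2 = 3 + Z, so Z = 1.
A = 1 and Z = 1 is ^1_1 H — a proton.

proton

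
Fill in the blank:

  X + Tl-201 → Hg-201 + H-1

Conserve mass number: A + 201 = 201 + 1, so A = 1.
Conserve atomic number: Z + 81 = 80 + 1, so Z = 0.
A = 1 and Z = 0 is n — a neutron.

neutron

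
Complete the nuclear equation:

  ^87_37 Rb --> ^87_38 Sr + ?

beta-minus particle

Conserve mass number: 87 = 87 + A, so A = 0.
Conserve atomic number: 37 = 38 + Z, so Z = -1.
A = 0 and Z = -1 is ^0_-1 e — a beta-minus particle.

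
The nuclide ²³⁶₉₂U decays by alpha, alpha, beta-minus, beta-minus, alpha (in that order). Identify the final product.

Start: (A, Z) = (236, 92).
After α: (232, 90).
After α: (228, 88).
After β⁻: (228, 89).
After β⁻: (228, 90).
After α: (224, 88).
Z = 88 is radium.

Ra-224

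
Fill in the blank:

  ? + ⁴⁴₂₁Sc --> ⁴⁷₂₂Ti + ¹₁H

alpha particle

Conserve mass number: A + 44 = 47 + 1, so A = 4.
Conserve atomic number: Z + 21 = 22 + 1, so Z = 2.
A = 4 and Z = 2 is ⁴₂He — an alpha particle.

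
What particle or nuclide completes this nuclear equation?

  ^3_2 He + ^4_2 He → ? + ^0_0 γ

Conserve mass number: 3 + 4 = A + 0, so A = 7.
Conserve atomic number: 2 + 2 = Z + 0, so Z = 4.
Z = 4 is beryllium, so the species is ^7_4 Be.

Be-7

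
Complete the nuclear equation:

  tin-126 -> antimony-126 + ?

Conserve mass number: 126 = 126 + A, so A = 0.
Conserve atomic number: 50 = 51 + Z, so Z = -1.
A = 0 and Z = -1 is e⁻ — a beta-minus particle.

beta-minus particle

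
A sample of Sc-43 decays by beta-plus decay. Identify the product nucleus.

Ca-43

Beta-plus decay: mass number changes by +0, atomic number by -1.
A: 43 = 43; Z: 21 − 1 = 20.
Z = 20 is calcium, so the daughter is Ca-43.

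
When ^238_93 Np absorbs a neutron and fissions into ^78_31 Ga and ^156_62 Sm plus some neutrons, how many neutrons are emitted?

5

Conserve mass number: 239 = 78 + 156 + k, so k = 239 − 234 = 5.
Check atomic number: 93 = 31 + 62 + 0 = 93. ✓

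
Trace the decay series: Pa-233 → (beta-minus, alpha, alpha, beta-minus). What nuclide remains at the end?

Start: (A, Z) = (233, 91).
After β⁻: (233, 92).
After α: (229, 90).
After α: (225, 88).
After β⁻: (225, 89).
Z = 89 is actinium.

Ac-225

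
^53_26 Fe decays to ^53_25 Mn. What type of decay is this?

ΔA = 53 − 53 = 0; ΔZ = 25 − 26 = -1.
A is unchanged and Z drops by 1 — a proton has become a neutron (β⁺ emission or electron capture).

beta-plus decay or electron capture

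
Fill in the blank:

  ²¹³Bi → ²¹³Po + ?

Conserve mass number: 213 = 213 + A, so A = 0.
Conserve atomic number: 83 = 84 + Z, so Z = -1.
A = 0 and Z = -1 is e⁻ — a beta-minus particle.

beta-minus particle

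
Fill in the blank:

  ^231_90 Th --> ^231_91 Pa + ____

beta-minus particle

Conserve mass number: 231 = 231 + A, so A = 0.
Conserve atomic number: 90 = 91 + Z, so Z = -1.
A = 0 and Z = -1 is ^0_-1 e — a beta-minus particle.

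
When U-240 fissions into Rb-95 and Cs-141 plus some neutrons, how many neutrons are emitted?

4

Conserve mass number: 240 = 95 + 141 + k, so k = 240 − 236 = 4.
Check atomic number: 92 = 37 + 55 + 0 = 92. ✓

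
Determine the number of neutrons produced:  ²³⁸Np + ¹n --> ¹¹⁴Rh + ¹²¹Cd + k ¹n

Conserve mass number: 239 = 114 + 121 + k, so k = 239 − 235 = 4.
Check atomic number: 93 = 45 + 48 + 0 = 93. ✓

4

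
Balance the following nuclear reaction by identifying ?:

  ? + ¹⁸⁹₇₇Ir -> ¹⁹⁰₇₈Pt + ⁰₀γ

proton

Conserve mass number: A + 189 = 190 + 0, so A = 1.
Conserve atomic number: Z + 77 = 78 + 0, so Z = 1.
A = 1 and Z = 1 is ¹₁H — a proton.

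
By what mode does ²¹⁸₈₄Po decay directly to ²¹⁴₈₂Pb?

ΔA = 214 − 218 = -4; ΔZ = 82 − 84 = -2.
A drops by 4 and Z drops by 2 — the signature of alpha emission.

alpha decay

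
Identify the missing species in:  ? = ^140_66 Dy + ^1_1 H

Conserve mass number: A = 140 + 1, so A = 141.
Conserve atomic number: Z = 66 + 1, so Z = 67.
Z = 67 is holmium, so the species is ^141_67 Ho.

Ho-141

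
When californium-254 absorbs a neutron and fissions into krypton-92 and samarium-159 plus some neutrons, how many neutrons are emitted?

4

Conserve mass number: 255 = 92 + 159 + k, so k = 255 − 251 = 4.
Check atomic number: 98 = 36 + 62 + 0 = 98. ✓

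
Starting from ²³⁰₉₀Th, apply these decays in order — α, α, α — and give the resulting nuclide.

Start: (A, Z) = (230, 90).
After α: (226, 88).
After α: (222, 86).
After α: (218, 84).
Z = 84 is polonium.

Po-218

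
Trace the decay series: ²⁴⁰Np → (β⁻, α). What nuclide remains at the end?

Start: (A, Z) = (240, 93).
After β⁻: (240, 94).
After α: (236, 92).
Z = 92 is uranium.

U-236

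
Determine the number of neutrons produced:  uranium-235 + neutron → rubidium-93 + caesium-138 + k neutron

5

Conserve mass number: 236 = 93 + 138 + k, so k = 236 − 231 = 5.
Check atomic number: 92 = 37 + 55 + 0 = 92. ✓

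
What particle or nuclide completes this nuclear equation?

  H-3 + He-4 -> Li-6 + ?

neutron

Conserve mass number: 3 + 4 = 6 + A, so A = 1.
Conserve atomic number: 1 + 2 = 3 + Z, so Z = 0.
A = 1 and Z = 0 is n — a neutron.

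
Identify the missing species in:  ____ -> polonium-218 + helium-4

Rn-222

Conserve mass number: A = 218 + 4, so A = 222.
Conserve atomic number: Z = 84 + 2, so Z = 86.
Z = 86 is radon, so the species is radon-222.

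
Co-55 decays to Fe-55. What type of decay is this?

beta-plus decay or electron capture

ΔA = 55 − 55 = 0; ΔZ = 26 − 27 = -1.
A is unchanged and Z drops by 1 — a proton has become a neutron (β⁺ emission or electron capture).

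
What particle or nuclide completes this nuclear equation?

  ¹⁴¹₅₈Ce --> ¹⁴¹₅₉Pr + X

beta-minus particle

Conserve mass number: 141 = 141 + A, so A = 0.
Conserve atomic number: 58 = 59 + Z, so Z = -1.
A = 0 and Z = -1 is ⁰₋₁e — a beta-minus particle.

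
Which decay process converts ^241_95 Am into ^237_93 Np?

alpha decay

ΔA = 237 − 241 = -4; ΔZ = 93 − 95 = -2.
A drops by 4 and Z drops by 2 — the signature of alpha emission.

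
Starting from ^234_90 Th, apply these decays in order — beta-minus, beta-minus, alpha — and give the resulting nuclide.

Start: (A, Z) = (234, 90).
After β⁻: (234, 91).
After β⁻: (234, 92).
After α: (230, 90).
Z = 90 is thorium.

Th-230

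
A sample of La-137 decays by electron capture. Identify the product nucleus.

Ba-137

Electron capture: mass number changes by +0, atomic number by -1.
A: 137 = 137; Z: 57 − 1 = 56.
Z = 56 is barium, so the daughter is Ba-137.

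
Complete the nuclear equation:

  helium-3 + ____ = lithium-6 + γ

Conserve mass number: 3 + A = 6 + 0, so A = 3.
Conserve atomic number: 2 + Z = 3 + 0, so Z = 1.
A = 3 and Z = 1 is hydrogen-3 — a triton.

triton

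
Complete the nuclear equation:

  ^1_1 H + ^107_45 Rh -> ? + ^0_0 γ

Pd-108

Conserve mass number: 1 + 107 = A + 0, so A = 108.
Conserve atomic number: 1 + 45 = Z + 0, so Z = 46.
Z = 46 is palladium, so the species is ^108_46 Pd.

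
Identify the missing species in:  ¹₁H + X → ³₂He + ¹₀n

Conserve mass number: 1 + A = 3 + 1, so A = 3.
Conserve atomic number: 1 + Z = 2 + 0, so Z = 1.
A = 3 and Z = 1 is ³₁H — a triton.

triton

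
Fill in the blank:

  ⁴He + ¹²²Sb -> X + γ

I-126

Conserve mass number: 4 + 122 = A + 0, so A = 126.
Conserve atomic number: 2 + 51 = Z + 0, so Z = 53.
Z = 53 is iodine, so the species is ¹²⁶I.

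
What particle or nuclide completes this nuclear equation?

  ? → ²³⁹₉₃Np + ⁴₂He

Am-243

Conserve mass number: A = 239 + 4, so A = 243.
Conserve atomic number: Z = 93 + 2, so Z = 95.
Z = 95 is americium, so the species is ²⁴³₉₅Am.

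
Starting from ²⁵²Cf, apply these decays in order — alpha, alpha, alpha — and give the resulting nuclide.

U-240

Start: (A, Z) = (252, 98).
After α: (248, 96).
After α: (244, 94).
After α: (240, 92).
Z = 92 is uranium.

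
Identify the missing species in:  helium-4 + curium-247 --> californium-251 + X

Conserve mass number: 4 + 247 = 251 + A, so A = 0.
Conserve atomic number: 2 + 96 = 98 + Z, so Z = 0.
A = 0 and Z = 0 is γ — a gamma ray.

gamma ray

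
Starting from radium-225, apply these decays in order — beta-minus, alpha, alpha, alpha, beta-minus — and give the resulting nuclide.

Start: (A, Z) = (225, 88).
After β⁻: (225, 89).
After α: (221, 87).
After α: (217, 85).
After α: (213, 83).
After β⁻: (213, 84).
Z = 84 is polonium.

Po-213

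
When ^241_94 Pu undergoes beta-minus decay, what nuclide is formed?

Beta-minus decay: mass number changes by +0, atomic number by +1.
A: 241 = 241; Z: 94 + 1 = 95.
Z = 95 is americium, so the daughter is ^241_95 Am.

Am-241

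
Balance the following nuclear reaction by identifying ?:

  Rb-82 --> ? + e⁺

Conserve mass number: 82 = A + 0, so A = 82.
Conserve atomic number: 37 = Z + 1, so Z = 36.
Z = 36 is krypton, so the species is Kr-82.

Kr-82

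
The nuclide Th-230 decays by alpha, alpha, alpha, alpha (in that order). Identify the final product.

Start: (A, Z) = (230, 90).
After α: (226, 88).
After α: (222, 86).
After α: (218, 84).
After α: (214, 82).
Z = 82 is lead.

Pb-214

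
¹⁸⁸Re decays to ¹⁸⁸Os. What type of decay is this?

beta-minus decay

ΔA = 188 − 188 = 0; ΔZ = 76 − 75 = +1.
A is unchanged and Z rises by 1 — a neutron has become a proton (β⁻ decay).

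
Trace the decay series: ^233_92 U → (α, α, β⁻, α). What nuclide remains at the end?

Start: (A, Z) = (233, 92).
After α: (229, 90).
After α: (225, 88).
After β⁻: (225, 89).
After α: (221, 87).
Z = 87 is francium.

Fr-221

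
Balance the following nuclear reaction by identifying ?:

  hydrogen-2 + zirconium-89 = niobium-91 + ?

gamma ray

Conserve mass number: 2 + 89 = 91 + A, so A = 0.
Conserve atomic number: 1 + 40 = 41 + Z, so Z = 0.
A = 0 and Z = 0 is γ — a gamma ray.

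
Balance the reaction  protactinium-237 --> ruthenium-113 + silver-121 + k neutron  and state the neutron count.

3

Conserve mass number: 237 = 113 + 121 + k, so k = 237 − 234 = 3.
Check atomic number: 91 = 44 + 47 + 0 = 91. ✓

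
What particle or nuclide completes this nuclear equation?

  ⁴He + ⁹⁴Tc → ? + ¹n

Conserve mass number: 4 + 94 = A + 1, so A = 97.
Conserve atomic number: 2 + 43 = Z + 0, so Z = 45.
Z = 45 is rhodium, so the species is ⁹⁷Rh.

Rh-97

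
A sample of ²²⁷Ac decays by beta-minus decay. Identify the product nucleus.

Th-227

Beta-minus decay: mass number changes by +0, atomic number by +1.
A: 227 = 227; Z: 89 + 1 = 90.
Z = 90 is thorium, so the daughter is ²²⁷Th.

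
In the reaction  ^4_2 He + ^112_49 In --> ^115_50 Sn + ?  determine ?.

proton

Conserve mass number: 4 + 112 = 115 + A, so A = 1.
Conserve atomic number: 2 + 49 = 50 + Z, so Z = 1.
A = 1 and Z = 1 is ^1_1 H — a proton.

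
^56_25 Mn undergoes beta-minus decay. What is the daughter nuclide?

Beta-minus decay: mass number changes by +0, atomic number by +1.
A: 56 = 56; Z: 25 + 1 = 26.
Z = 26 is iron, so the daughter is ^56_26 Fe.

Fe-56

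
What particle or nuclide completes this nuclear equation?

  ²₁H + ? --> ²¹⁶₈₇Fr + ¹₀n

Conserve mass number: 2 + A = 216 + 1, so A = 215.
Conserve atomic number: 1 + Z = 87 + 0, so Z = 86.
Z = 86 is radon, so the species is ²¹⁵₈₆Rn.

Rn-215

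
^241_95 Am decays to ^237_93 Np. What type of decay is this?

alpha decay

ΔA = 237 − 241 = -4; ΔZ = 93 − 95 = -2.
A drops by 4 and Z drops by 2 — the signature of alpha emission.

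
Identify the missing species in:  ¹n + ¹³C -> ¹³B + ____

Conserve mass number: 1 + 13 = 13 + A, so A = 1.
Conserve atomic number: 0 + 6 = 5 + Z, so Z = 1.
A = 1 and Z = 1 is ¹H — a proton.

proton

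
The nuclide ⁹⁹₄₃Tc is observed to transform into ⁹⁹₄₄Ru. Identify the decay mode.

ΔA = 99 − 99 = 0; ΔZ = 44 − 43 = +1.
A is unchanged and Z rises by 1 — a neutron has become a proton (β⁻ decay).

beta-minus decay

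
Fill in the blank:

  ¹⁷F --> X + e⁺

Conserve mass number: 17 = A + 0, so A = 17.
Conserve atomic number: 9 = Z + 1, so Z = 8.
Z = 8 is oxygen, so the species is ¹⁷O.

O-17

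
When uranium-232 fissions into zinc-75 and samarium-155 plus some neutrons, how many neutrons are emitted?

2

Conserve mass number: 232 = 75 + 155 + k, so k = 232 − 230 = 2.
Check atomic number: 92 = 30 + 62 + 0 = 92. ✓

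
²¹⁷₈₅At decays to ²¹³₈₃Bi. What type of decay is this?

alpha decay

ΔA = 213 − 217 = -4; ΔZ = 83 − 85 = -2.
A drops by 4 and Z drops by 2 — the signature of alpha emission.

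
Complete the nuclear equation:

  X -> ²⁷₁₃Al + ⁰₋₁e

Conserve mass number: A = 27 + 0, so A = 27.
Conserve atomic number: Z = 13 − 1, so Z = 12.
Z = 12 is magnesium, so the species is ²⁷₁₂Mg.

Mg-27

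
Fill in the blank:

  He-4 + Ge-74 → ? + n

Se-77

Conserve mass number: 4 + 74 = A + 1, so A = 77.
Conserve atomic number: 2 + 32 = Z + 0, so Z = 34.
Z = 34 is selenium, so the species is Se-77.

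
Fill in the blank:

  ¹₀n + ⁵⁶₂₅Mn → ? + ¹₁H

Conserve mass number: 1 + 56 = A + 1, so A = 56.
Conserve atomic number: 0 + 25 = Z + 1, so Z = 24.
Z = 24 is chromium, so the species is ⁵⁶₂₄Cr.

Cr-56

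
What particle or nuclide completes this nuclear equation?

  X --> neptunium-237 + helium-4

Conserve mass number: A = 237 + 4, so A = 241.
Conserve atomic number: Z = 93 + 2, so Z = 95.
Z = 95 is americium, so the species is americium-241.

Am-241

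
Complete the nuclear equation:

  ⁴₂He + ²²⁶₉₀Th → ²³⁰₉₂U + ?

Conserve mass number: 4 + 226 = 230 + A, so A = 0.
Conserve atomic number: 2 + 90 = 92 + Z, so Z = 0.
A = 0 and Z = 0 is ⁰₀γ — a gamma ray.

gamma ray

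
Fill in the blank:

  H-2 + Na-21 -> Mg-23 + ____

gamma ray

Conserve mass number: 2 + 21 = 23 + A, so A = 0.
Conserve atomic number: 1 + 11 = 12 + Z, so Z = 0.
A = 0 and Z = 0 is γ — a gamma ray.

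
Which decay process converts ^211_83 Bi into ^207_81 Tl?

ΔA = 207 − 211 = -4; ΔZ = 81 − 83 = -2.
A drops by 4 and Z drops by 2 — the signature of alpha emission.

alpha decay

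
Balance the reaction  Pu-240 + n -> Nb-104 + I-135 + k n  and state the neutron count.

2

Conserve mass number: 241 = 104 + 135 + k, so k = 241 − 239 = 2.
Check atomic number: 94 = 41 + 53 + 0 = 94. ✓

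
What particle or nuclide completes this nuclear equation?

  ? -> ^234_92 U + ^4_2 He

Conserve mass number: A = 234 + 4, so A = 238.
Conserve atomic number: Z = 92 + 2, so Z = 94.
Z = 94 is plutonium, so the species is ^238_94 Pu.

Pu-238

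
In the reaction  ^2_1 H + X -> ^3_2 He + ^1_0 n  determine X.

deuteron

Conserve mass number: 2 + A = 3 + 1, so A = 2.
Conserve atomic number: 1 + Z = 2 + 0, so Z = 1.
A = 2 and Z = 1 is ^2_1 H — a deuteron.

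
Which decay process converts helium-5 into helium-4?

neutron emission

ΔA = 4 − 5 = -1; ΔZ = 2 − 2 = +0.
A drops by 1 with Z unchanged — a neutron was emitted.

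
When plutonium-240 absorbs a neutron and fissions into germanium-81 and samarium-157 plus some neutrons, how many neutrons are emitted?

3

Conserve mass number: 241 = 81 + 157 + k, so k = 241 − 238 = 3.
Check atomic number: 94 = 32 + 62 + 0 = 94. ✓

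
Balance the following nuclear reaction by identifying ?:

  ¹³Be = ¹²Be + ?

neutron

Conserve mass number: 13 = 12 + A, so A = 1.
Conserve atomic number: 4 = 4 + Z, so Z = 0.
A = 1 and Z = 0 is ¹n — a neutron.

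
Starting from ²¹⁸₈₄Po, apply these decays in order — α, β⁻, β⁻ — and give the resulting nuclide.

Po-214

Start: (A, Z) = (218, 84).
After α: (214, 82).
After β⁻: (214, 83).
After β⁻: (214, 84).
Z = 84 is polonium.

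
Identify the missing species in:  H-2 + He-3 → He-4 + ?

Conserve mass number: 2 + 3 = 4 + A, so A = 1.
Conserve atomic number: 1 + 2 = 2 + Z, so Z = 1.
A = 1 and Z = 1 is H-1 — a proton.

proton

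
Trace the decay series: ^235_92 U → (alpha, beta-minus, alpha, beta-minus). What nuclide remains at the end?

Th-227

Start: (A, Z) = (235, 92).
After α: (231, 90).
After β⁻: (231, 91).
After α: (227, 89).
After β⁻: (227, 90).
Z = 90 is thorium.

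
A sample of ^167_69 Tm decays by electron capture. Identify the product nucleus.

Er-167

Electron capture: mass number changes by +0, atomic number by -1.
A: 167 = 167; Z: 69 − 1 = 68.
Z = 68 is erbium, so the daughter is ^167_68 Er.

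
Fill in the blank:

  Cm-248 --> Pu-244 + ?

Conserve mass number: 248 = 244 + A, so A = 4.
Conserve atomic number: 96 = 94 + Z, so Z = 2.
A = 4 and Z = 2 is He-4 — an alpha particle.

alpha particle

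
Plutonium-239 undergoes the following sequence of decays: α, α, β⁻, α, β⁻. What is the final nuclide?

Th-227

Start: (A, Z) = (239, 94).
After α: (235, 92).
After α: (231, 90).
After β⁻: (231, 91).
After α: (227, 89).
After β⁻: (227, 90).
Z = 90 is thorium.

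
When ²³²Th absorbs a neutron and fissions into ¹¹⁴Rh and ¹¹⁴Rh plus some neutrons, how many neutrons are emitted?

5

Conserve mass number: 233 = 114 + 114 + k, so k = 233 − 228 = 5.
Check atomic number: 90 = 45 + 45 + 0 = 90. ✓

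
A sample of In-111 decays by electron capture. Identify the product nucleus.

Cd-111

Electron capture: mass number changes by +0, atomic number by -1.
A: 111 = 111; Z: 49 − 1 = 48.
Z = 48 is cadmium, so the daughter is Cd-111.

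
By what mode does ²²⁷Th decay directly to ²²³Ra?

ΔA = 223 − 227 = -4; ΔZ = 88 − 90 = -2.
A drops by 4 and Z drops by 2 — the signature of alpha emission.

alpha decay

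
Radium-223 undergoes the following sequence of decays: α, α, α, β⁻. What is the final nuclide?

Bi-211

Start: (A, Z) = (223, 88).
After α: (219, 86).
After α: (215, 84).
After α: (211, 82).
After β⁻: (211, 83).
Z = 83 is bismuth.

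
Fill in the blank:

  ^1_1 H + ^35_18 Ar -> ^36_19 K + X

Conserve mass number: 1 + 35 = 36 + A, so A = 0.
Conserve atomic number: 1 + 18 = 19 + Z, so Z = 0.
A = 0 and Z = 0 is ^0_0 γ — a gamma ray.

gamma ray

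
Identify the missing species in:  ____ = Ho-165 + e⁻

Conserve mass number: A = 165 + 0, so A = 165.
Conserve atomic number: Z = 67 − 1, so Z = 66.
Z = 66 is dysprosium, so the species is Dy-165.

Dy-165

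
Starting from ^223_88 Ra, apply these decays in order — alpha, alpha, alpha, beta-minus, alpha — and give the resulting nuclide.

Tl-207

Start: (A, Z) = (223, 88).
After α: (219, 86).
After α: (215, 84).
After α: (211, 82).
After β⁻: (211, 83).
After α: (207, 81).
Z = 81 is thallium.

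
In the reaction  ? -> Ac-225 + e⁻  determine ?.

Conserve mass number: A = 225 + 0, so A = 225.
Conserve atomic number: Z = 89 − 1, so Z = 88.
Z = 88 is radium, so the species is Ra-225.

Ra-225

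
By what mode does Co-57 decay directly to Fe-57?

beta-plus decay or electron capture

ΔA = 57 − 57 = 0; ΔZ = 26 − 27 = -1.
A is unchanged and Z drops by 1 — a proton has become a neutron (β⁺ emission or electron capture).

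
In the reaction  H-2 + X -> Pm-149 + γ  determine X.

Conserve mass number: 2 + A = 149 + 0, so A = 147.
Conserve atomic number: 1 + Z = 61 + 0, so Z = 60.
Z = 60 is neodymium, so the species is Nd-147.

Nd-147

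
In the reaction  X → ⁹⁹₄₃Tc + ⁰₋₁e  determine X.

Mo-99

Conserve mass number: A = 99 + 0, so A = 99.
Conserve atomic number: Z = 43 − 1, so Z = 42.
Z = 42 is molybdenum, so the species is ⁹⁹₄₂Mo.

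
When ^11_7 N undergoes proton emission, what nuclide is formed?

Proton emission: mass number changes by -1, atomic number by -1.
A: 11 − 1 = 10; Z: 7 − 1 = 6.
Z = 6 is carbon, so the daughter is ^10_6 C.

C-10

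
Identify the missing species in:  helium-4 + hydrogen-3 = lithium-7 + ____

Conserve mass number: 4 + 3 = 7 + A, so A = 0.
Conserve atomic number: 2 + 1 = 3 + Z, so Z = 0.
A = 0 and Z = 0 is γ — a gamma ray.

gamma ray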